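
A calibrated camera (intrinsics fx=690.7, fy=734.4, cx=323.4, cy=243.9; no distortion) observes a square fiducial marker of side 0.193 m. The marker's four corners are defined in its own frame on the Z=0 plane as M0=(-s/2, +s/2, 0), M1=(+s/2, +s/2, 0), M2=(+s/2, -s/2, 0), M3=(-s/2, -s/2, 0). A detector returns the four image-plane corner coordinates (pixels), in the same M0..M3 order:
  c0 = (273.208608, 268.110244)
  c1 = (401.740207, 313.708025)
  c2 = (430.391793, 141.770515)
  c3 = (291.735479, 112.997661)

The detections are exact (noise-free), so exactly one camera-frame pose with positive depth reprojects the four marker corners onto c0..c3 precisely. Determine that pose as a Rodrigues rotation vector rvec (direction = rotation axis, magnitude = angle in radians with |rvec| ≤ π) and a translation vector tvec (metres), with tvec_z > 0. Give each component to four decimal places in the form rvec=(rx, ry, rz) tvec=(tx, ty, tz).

rvec=(0.1994, 0.5619, 0.2061) tvec=(0.0265, -0.0386, 0.8447)

Intrinsics K: fx=690.7, fy=734.4, cx=323.4, cy=243.9
Marker side s = 0.193 m; corners in marker frame (Z=0):
  M0 = (-0.0965, +0.0965, 0)
  M1 = (+0.0965, +0.0965, 0)
  M2 = (+0.0965, -0.0965, 0)
  M3 = (-0.0965, -0.0965, 0)
Detected image corners:
  c0 = (273.208608, 268.110244) px
  c1 = (401.740207, 313.708025) px
  c2 = (430.391793, 141.770515) px
  c3 = (291.735479, 112.997661) px
Planar DLT: solve 8×8 A·h = b for H (H[2,2]=1):
  H  [+482.47732 -20.46118 +345.08529]
  H  [+68.72983 +904.79301 +210.33765]
  H  [-0.59837 +0.28702 +1.00000]
B = K⁻¹H; ‖b₁‖=1.183789, ‖b₂‖=1.183789; λ = 2/(‖b₁‖+‖b₂‖) = 0.844745, sign → tz>0 ⇒ λ=+0.844745
r₁ = λ·B[:,0] = (+0.82676,+0.24693,-0.50547); r₂ = λ·B[:,1] = (-0.13855,+0.96022,+0.24246)
r₃ = r₁×r₂ = (+0.54523,-0.13042,+0.82808); SVD([r₁ r₂ r₃]) → R = UVᵀ:
  R  [+0.82676 -0.13855 +0.54523]
  R  [+0.24693 +0.96022 -0.13042]
  R  [-0.50547 +0.24246 +0.82808]
t = (+0.02652, -0.03861, +0.84475) m
tr R = 2.615049; θ = arccos((tr R − 1)/2) = 0.630853 rad = 36.145°
axis k = ((R−Rᵀ)₃₂, (R−Rᵀ)₁₃, (R−Rᵀ)₂₁) / (2 sinθ) = (+0.316093, +0.890679, +0.326768)
rvec = θ·k = (+0.199408, +0.561888, +0.206143)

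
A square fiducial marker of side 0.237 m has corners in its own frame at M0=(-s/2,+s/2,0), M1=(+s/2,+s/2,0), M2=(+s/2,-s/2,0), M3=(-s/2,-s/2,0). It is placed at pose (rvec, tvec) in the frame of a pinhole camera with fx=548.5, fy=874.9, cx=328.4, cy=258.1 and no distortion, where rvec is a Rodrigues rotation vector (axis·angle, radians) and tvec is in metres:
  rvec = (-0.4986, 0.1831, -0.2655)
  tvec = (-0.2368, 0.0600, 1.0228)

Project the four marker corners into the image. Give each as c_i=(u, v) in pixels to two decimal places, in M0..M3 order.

Intrinsics K: fx=548.5, fy=874.9, cx=328.4, cy=258.1
Marker side s = 0.237 m; corners in marker frame (Z=0):
  M0 = (-0.1185, +0.1185, 0)
  M1 = (+0.1185, +0.1185, 0)
  M2 = (+0.1185, -0.1185, 0)
  M3 = (-0.1185, -0.1185, 0)
rvec = (-0.4986, 0.1831, -0.2655), |rvec| = θ = 0.59382 rad = 34.023°
Rodrigues: sinθ=0.55953, 1−cosθ=0.17119; R = I + sinθ·[k]× + (1−cosθ)·[k]×²:
    [+0.94950 +0.20585 +0.23679]
    [-0.29449 +0.84509 +0.44621]
    [-0.10826 -0.49341 +0.86303]
t = (-0.2368, 0.0600, 1.0228) m
M0: Pc = R·M0+t = (-0.32492, +0.19504, +0.97716); u = 548.5·(-0.32492)/0.97716 + 328.4 = 146.0140, v = 874.9·(+0.19504)/0.97716 + 258.1 = 432.7291
M1: Pc = R·M1+t = (-0.09989, +0.12525, +0.95150); u = 548.5·(-0.09989)/0.95150 + 328.4 = 270.8172, v = 874.9·(+0.12525)/0.95150 + 258.1 = 373.2626
M2: Pc = R·M2+t = (-0.14868, -0.07504, +1.06844); u = 548.5·(-0.14868)/1.06844 + 328.4 = 252.0744, v = 874.9·(-0.07504)/1.06844 + 258.1 = 196.6530
M3: Pc = R·M3+t = (-0.37371, -0.00525, +1.09410); u = 548.5·(-0.37371)/1.09410 + 328.4 = 141.0499, v = 874.9·(-0.00525)/1.09410 + 258.1 = 253.9052

c0=(146.01, 432.73) c1=(270.82, 373.26) c2=(252.07, 196.65) c3=(141.05, 253.91)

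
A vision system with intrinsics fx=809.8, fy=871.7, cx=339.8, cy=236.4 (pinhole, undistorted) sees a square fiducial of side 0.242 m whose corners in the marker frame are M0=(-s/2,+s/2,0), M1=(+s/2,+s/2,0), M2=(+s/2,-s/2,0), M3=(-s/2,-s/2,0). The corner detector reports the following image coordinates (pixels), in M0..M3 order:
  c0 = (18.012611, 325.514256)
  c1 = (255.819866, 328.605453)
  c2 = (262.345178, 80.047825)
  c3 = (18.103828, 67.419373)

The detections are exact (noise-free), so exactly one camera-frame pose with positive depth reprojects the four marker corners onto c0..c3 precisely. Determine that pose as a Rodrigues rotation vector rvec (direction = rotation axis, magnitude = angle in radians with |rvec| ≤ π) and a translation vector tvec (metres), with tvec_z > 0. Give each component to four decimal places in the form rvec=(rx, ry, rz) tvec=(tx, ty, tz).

rvec=(0.0959, -0.1256, 0.0317) tvec=(-0.2045, -0.0327, 0.8320)

Intrinsics K: fx=809.8, fy=871.7, cx=339.8, cy=236.4
Marker side s = 0.242 m; corners in marker frame (Z=0):
  M0 = (-0.1210, +0.1210, 0)
  M1 = (+0.1210, +0.1210, 0)
  M2 = (+0.1210, -0.1210, 0)
  M3 = (-0.1210, -0.1210, 0)
Detected image corners:
  c0 = (18.012611, 325.514256) px
  c1 = (255.819866, 328.605453) px
  c2 = (262.345178, 80.047825) px
  c3 = (18.103828, 67.419373) px
Planar DLT: solve 8×8 A·h = b for H (H[2,2]=1):
  H  [+1016.86166 +1.65969 +140.76555]
  H  [+62.68765 +1068.96400 +202.19166]
  H  [+0.15208 +0.11240 +1.00000]
B = K⁻¹H; ‖b₁‖=1.201934, ‖b₂‖=1.201934; λ = 2/(‖b₁‖+‖b₂‖) = 0.831992, sign → tz>0 ⇒ λ=+0.831992
r₁ = λ·B[:,0] = (+0.99163,+0.02552,+0.12653); r₂ = λ·B[:,1] = (-0.03753,+0.99491,+0.09351)
r₃ = r₁×r₂ = (-0.12350,-0.09748,+0.98754); SVD([r₁ r₂ r₃]) → R = UVᵀ:
  R  [+0.99163 -0.03753 -0.12350]
  R  [+0.02552 +0.99491 -0.09748]
  R  [+0.12653 +0.09351 +0.98754]
t = (-0.20449, -0.03265, +0.83199) m
tr R = 2.974089; θ = arccos((tr R − 1)/2) = 0.161142 rad = 9.233°
axis k = ((R−Rᵀ)₃₂, (R−Rᵀ)₁₃, (R−Rᵀ)₂₁) / (2 sinθ) = (+0.595196, -0.779188, +0.196488)
rvec = θ·k = (+0.095911, -0.125560, +0.031662)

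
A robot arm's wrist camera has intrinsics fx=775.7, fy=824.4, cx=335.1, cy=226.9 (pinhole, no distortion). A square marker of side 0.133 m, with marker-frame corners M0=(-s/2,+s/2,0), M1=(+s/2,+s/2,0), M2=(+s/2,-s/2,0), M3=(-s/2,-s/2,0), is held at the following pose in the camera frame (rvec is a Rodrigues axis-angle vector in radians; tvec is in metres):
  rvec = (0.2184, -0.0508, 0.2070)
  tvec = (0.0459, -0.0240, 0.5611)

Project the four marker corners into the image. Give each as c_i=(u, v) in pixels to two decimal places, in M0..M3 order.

Intrinsics K: fx=775.7, fy=824.4, cx=335.1, cy=226.9
Marker side s = 0.133 m; corners in marker frame (Z=0):
  M0 = (-0.0665, +0.0665, 0)
  M1 = (+0.0665, +0.0665, 0)
  M2 = (+0.0665, -0.0665, 0)
  M3 = (-0.0665, -0.0665, 0)
rvec = (0.2184, -0.0508, 0.2070), |rvec| = θ = 0.30517 rad = 17.485°
Rodrigues: sinθ=0.30045, 1−cosθ=0.04620; R = I + sinθ·[k]× + (1−cosθ)·[k]×²:
    [+0.97746 -0.20931 -0.02759]
    [+0.19830 +0.95508 -0.22024]
    [+0.07244 +0.20981 +0.97505]
t = (0.0459, -0.0240, 0.5611) m
M0: Pc = R·M0+t = (-0.03302, +0.02633, +0.57023); u = 775.7·(-0.03302)/0.57023 + 335.1 = 290.1823, v = 824.4·(+0.02633)/0.57023 + 226.9 = 264.9597
M1: Pc = R·M1+t = (+0.09698, +0.05270, +0.57987); u = 775.7·(+0.09698)/0.57987 + 335.1 = 464.8345, v = 824.4·(+0.05270)/0.57987 + 226.9 = 301.8226
M2: Pc = R·M2+t = (+0.12482, -0.07433, +0.55197); u = 775.7·(+0.12482)/0.55197 + 335.1 = 510.5148, v = 824.4·(-0.07433)/0.55197 + 226.9 = 115.8891
M3: Pc = R·M3+t = (-0.00518, -0.10070, +0.54233); u = 775.7·(-0.00518)/0.54233 + 335.1 = 327.6877, v = 824.4·(-0.10070)/0.54233 + 226.9 = 73.8261

c0=(290.18, 264.96) c1=(464.83, 301.82) c2=(510.51, 115.89) c3=(327.69, 73.83)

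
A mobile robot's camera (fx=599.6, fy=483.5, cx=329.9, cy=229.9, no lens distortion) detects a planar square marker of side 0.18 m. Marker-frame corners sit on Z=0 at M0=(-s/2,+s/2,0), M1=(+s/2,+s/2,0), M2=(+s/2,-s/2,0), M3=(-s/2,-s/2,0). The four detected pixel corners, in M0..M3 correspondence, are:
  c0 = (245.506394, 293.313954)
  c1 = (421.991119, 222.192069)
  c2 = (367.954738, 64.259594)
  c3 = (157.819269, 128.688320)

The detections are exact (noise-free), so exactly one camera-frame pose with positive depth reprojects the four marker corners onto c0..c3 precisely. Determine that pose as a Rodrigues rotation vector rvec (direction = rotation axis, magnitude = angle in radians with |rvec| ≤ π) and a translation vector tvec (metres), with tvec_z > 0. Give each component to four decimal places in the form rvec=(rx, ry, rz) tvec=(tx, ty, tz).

rvec=(0.3333, -0.3576, -0.3831) tvec=(-0.0201, -0.0501, 0.4951)

Intrinsics K: fx=599.6, fy=483.5, cx=329.9, cy=229.9
Marker side s = 0.18 m; corners in marker frame (Z=0):
  M0 = (-0.0900, +0.0900, 0)
  M1 = (+0.0900, +0.0900, 0)
  M2 = (+0.0900, -0.0900, 0)
  M3 = (-0.0900, -0.0900, 0)
Detected image corners:
  c0 = (245.506394, 293.313954) px
  c1 = (421.991119, 222.192069) px
  c2 = (367.954738, 64.259594) px
  c3 = (157.819269, 128.688320) px
Planar DLT: solve 8×8 A·h = b for H (H[2,2]=1):
  H  [+1232.16507 +617.17661 +305.55786]
  H  [-280.05298 +1030.52165 +180.98046]
  H  [+0.55194 +0.76477 +1.00000]
B = K⁻¹H; ‖b₁‖=2.019923, ‖b₂‖=2.019923; λ = 2/(‖b₁‖+‖b₂‖) = 0.495068, sign → tz>0 ⇒ λ=+0.495068
r₁ = λ·B[:,0] = (+0.86701,-0.41668,+0.27325); r₂ = λ·B[:,1] = (+0.30127,+0.87515,+0.37861)
r₃ = r₁×r₂ = (-0.39689,-0.24594,+0.88430); SVD([r₁ r₂ r₃]) → R = UVᵀ:
  R  [+0.86701 +0.30127 -0.39689]
  R  [-0.41668 +0.87515 -0.24594]
  R  [+0.27325 +0.37861 +0.88430]
t = (-0.02010, -0.05009, +0.49507) m
tr R = 2.626466; θ = arccos((tr R − 1)/2) = 0.621110 rad = 35.587°
axis k = ((R−Rᵀ)₃₂, (R−Rᵀ)₁₃, (R−Rᵀ)₂₁) / (2 sinθ) = (+0.536614, -0.575785, -0.616861)
rvec = θ·k = (+0.333296, -0.357626, -0.383138)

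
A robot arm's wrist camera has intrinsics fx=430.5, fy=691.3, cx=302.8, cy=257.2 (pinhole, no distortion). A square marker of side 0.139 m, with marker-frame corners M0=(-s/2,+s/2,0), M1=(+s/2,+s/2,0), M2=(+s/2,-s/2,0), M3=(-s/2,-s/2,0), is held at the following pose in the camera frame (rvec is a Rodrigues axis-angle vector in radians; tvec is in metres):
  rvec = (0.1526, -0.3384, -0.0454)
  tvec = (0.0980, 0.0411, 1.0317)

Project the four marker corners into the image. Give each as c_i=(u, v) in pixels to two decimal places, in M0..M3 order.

c0=(317.07, 334.87) c1=(369.40, 325.25) c2=(369.71, 235.75) c3=(316.26, 241.50)

Intrinsics K: fx=430.5, fy=691.3, cx=302.8, cy=257.2
Marker side s = 0.139 m; corners in marker frame (Z=0):
  M0 = (-0.0695, +0.0695, 0)
  M1 = (+0.0695, +0.0695, 0)
  M2 = (+0.0695, -0.0695, 0)
  M3 = (-0.0695, -0.0695, 0)
rvec = (0.1526, -0.3384, -0.0454), |rvec| = θ = 0.37398 rad = 21.428°
Rodrigues: sinθ=0.36533, 1−cosθ=0.06912; R = I + sinθ·[k]× + (1−cosθ)·[k]×²:
    [+0.94239 +0.01883 -0.33399]
    [-0.06987 +0.98747 -0.14148]
    [+0.32714 +0.15666 +0.93190]
t = (0.0980, 0.0411, 1.0317) m
M0: Pc = R·M0+t = (+0.03381, +0.11459, +1.01985); u = 430.5·(+0.03381)/1.01985 + 302.8 = 317.0730, v = 691.3·(+0.11459)/1.01985 + 257.2 = 334.8709
M1: Pc = R·M1+t = (+0.16480, +0.10487, +1.06532); u = 430.5·(+0.16480)/1.06532 + 302.8 = 369.3979, v = 691.3·(+0.10487)/1.06532 + 257.2 = 325.2535
M2: Pc = R·M2+t = (+0.16219, -0.03239, +1.04355); u = 430.5·(+0.16219)/1.04355 + 302.8 = 369.7079, v = 691.3·(-0.03239)/1.04355 + 257.2 = 235.7463
M3: Pc = R·M3+t = (+0.03120, -0.02267, +0.99808); u = 430.5·(+0.03120)/0.99808 + 302.8 = 316.2555, v = 691.3·(-0.02267)/0.99808 + 257.2 = 241.4956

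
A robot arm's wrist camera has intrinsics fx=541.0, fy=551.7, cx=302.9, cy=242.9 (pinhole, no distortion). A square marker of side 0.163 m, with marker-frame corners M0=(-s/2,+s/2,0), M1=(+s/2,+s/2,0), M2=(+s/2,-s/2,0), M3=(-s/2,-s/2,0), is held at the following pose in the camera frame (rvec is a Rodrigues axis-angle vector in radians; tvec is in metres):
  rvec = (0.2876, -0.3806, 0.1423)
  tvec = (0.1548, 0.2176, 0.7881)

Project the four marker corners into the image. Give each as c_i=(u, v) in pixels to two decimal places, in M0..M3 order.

Intrinsics K: fx=541.0, fy=551.7, cx=302.9, cy=242.9
Marker side s = 0.163 m; corners in marker frame (Z=0):
  M0 = (-0.0815, +0.0815, 0)
  M1 = (+0.0815, +0.0815, 0)
  M2 = (+0.0815, -0.0815, 0)
  M3 = (-0.0815, -0.0815, 0)
rvec = (0.2876, -0.3806, 0.1423), |rvec| = θ = 0.49781 rad = 28.523°
Rodrigues: sinθ=0.47751, 1−cosθ=0.12137; R = I + sinθ·[k]× + (1−cosθ)·[k]×²:
    [+0.91914 -0.19010 -0.34503]
    [+0.08289 +0.94957 -0.30239]
    [+0.38512 +0.24934 +0.88855]
t = (0.1548, 0.2176, 0.7881) m
M0: Pc = R·M0+t = (+0.06440, +0.28824, +0.77703); u = 541.0·(+0.06440)/0.77703 + 302.9 = 347.7354, v = 551.7·(+0.28824)/0.77703 + 242.9 = 447.5489
M1: Pc = R·M1+t = (+0.21422, +0.30175, +0.83981); u = 541.0·(+0.21422)/0.83981 + 302.9 = 440.8969, v = 551.7·(+0.30175)/0.83981 + 242.9 = 441.1272
M2: Pc = R·M2+t = (+0.24520, +0.14696, +0.79917); u = 541.0·(+0.24520)/0.79917 + 302.9 = 468.8918, v = 551.7·(+0.14696)/0.79917 + 242.9 = 344.3565
M3: Pc = R·M3+t = (+0.09538, +0.13345, +0.73639); u = 541.0·(+0.09538)/0.73639 + 302.9 = 372.9750, v = 551.7·(+0.13345)/0.73639 + 242.9 = 342.8834

c0=(347.74, 447.55) c1=(440.90, 441.13) c2=(468.89, 344.36) c3=(372.97, 342.88)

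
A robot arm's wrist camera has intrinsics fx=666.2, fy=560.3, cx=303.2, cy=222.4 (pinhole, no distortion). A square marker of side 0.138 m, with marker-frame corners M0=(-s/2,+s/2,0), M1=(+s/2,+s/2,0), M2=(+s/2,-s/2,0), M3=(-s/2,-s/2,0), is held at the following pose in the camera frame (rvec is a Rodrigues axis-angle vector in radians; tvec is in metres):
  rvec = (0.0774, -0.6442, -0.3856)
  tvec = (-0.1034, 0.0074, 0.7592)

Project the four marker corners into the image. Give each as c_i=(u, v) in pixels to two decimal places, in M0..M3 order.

c0=(183.80, 296.64) c1=(278.22, 253.83) c2=(239.21, 163.70) c3=(136.96, 198.05)

Intrinsics K: fx=666.2, fy=560.3, cx=303.2, cy=222.4
Marker side s = 0.138 m; corners in marker frame (Z=0):
  M0 = (-0.0690, +0.0690, 0)
  M1 = (+0.0690, +0.0690, 0)
  M2 = (+0.0690, -0.0690, 0)
  M3 = (-0.0690, -0.0690, 0)
rvec = (0.0774, -0.6442, -0.3856), |rvec| = θ = 0.75477 rad = 43.245°
Rodrigues: sinθ=0.68512, 1−cosθ=0.27157; R = I + sinθ·[k]× + (1−cosθ)·[k]×²:
    [+0.73129 +0.32625 -0.59898]
    [-0.37379 +0.92626 +0.04816]
    [+0.57053 +0.18867 +0.79931]
t = (-0.1034, 0.0074, 0.7592) m
M0: Pc = R·M0+t = (-0.13135, +0.09710, +0.73285); u = 666.2·(-0.13135)/0.73285 + 303.2 = 183.7982, v = 560.3·(+0.09710)/0.73285 + 222.4 = 296.6402
M1: Pc = R·M1+t = (-0.03043, +0.04552, +0.81158); u = 666.2·(-0.03043)/0.81158 + 303.2 = 278.2211, v = 560.3·(+0.04552)/0.81158 + 222.4 = 253.8266
M2: Pc = R·M2+t = (-0.07545, -0.08230, +0.78555); u = 666.2·(-0.07545)/0.78555 + 303.2 = 239.2111, v = 560.3·(-0.08230)/0.78555 + 222.4 = 163.6962
M3: Pc = R·M3+t = (-0.17637, -0.03072, +0.70682); u = 666.2·(-0.17637)/0.70682 + 303.2 = 136.9646, v = 560.3·(-0.03072)/0.70682 + 222.4 = 198.0472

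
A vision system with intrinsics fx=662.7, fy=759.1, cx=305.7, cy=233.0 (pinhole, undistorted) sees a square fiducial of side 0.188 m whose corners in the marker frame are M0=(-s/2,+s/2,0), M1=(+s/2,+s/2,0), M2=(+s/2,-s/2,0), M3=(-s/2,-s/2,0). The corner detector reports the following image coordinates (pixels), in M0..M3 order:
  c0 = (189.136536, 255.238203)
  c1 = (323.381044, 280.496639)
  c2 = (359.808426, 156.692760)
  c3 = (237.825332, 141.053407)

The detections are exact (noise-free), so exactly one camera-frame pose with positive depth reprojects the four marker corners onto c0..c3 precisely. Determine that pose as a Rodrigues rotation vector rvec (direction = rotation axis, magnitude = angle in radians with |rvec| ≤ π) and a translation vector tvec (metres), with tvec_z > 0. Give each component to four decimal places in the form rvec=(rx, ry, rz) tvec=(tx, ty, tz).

Intrinsics K: fx=662.7, fy=759.1, cx=305.7, cy=233.0
Marker side s = 0.188 m; corners in marker frame (Z=0):
  M0 = (-0.0940, +0.0940, 0)
  M1 = (+0.0940, +0.0940, 0)
  M2 = (+0.0940, -0.0940, 0)
  M3 = (-0.0940, -0.0940, 0)
Detected image corners:
  c0 = (189.136536, 255.238203) px
  c1 = (323.381044, 280.496639) px
  c2 = (359.808426, 156.692760) px
  c3 = (237.825332, 141.053407) px
Planar DLT: solve 8×8 A·h = b for H (H[2,2]=1):
  H  [+589.64342 -398.52654 +276.82047]
  H  [+39.77550 +503.66529 +204.60976]
  H  [-0.32400 -0.61671 +1.00000]
B = K⁻¹H; ‖b₁‖=1.099095, ‖b₂‖=1.099095; λ = 2/(‖b₁‖+‖b₂‖) = 0.909839, sign → tz>0 ⇒ λ=+0.909839
r₁ = λ·B[:,0] = (+0.94552,+0.13816,-0.29479); r₂ = λ·B[:,1] = (-0.28831,+0.77591,-0.56111)
r₃ = r₁×r₂ = (+0.15121,+0.61553,+0.77347); SVD([r₁ r₂ r₃]) → R = UVᵀ:
  R  [+0.94552 -0.28831 +0.15121]
  R  [+0.13816 +0.77591 +0.61553]
  R  [-0.29479 -0.56111 +0.77347]
t = (-0.03965, -0.03403, +0.90984) m
tr R = 2.494902; θ = arccos((tr R − 1)/2) = 0.726579 rad = 41.630°
axis k = ((R−Rᵀ)₃₂, (R−Rᵀ)₁₃, (R−Rᵀ)₂₁) / (2 sinθ) = (-0.885600, +0.335681, +0.320983)
rvec = θ·k = (-0.643459, +0.243899, +0.233220)

rvec=(-0.6435, 0.2439, 0.2332) tvec=(-0.0396, -0.0340, 0.9098)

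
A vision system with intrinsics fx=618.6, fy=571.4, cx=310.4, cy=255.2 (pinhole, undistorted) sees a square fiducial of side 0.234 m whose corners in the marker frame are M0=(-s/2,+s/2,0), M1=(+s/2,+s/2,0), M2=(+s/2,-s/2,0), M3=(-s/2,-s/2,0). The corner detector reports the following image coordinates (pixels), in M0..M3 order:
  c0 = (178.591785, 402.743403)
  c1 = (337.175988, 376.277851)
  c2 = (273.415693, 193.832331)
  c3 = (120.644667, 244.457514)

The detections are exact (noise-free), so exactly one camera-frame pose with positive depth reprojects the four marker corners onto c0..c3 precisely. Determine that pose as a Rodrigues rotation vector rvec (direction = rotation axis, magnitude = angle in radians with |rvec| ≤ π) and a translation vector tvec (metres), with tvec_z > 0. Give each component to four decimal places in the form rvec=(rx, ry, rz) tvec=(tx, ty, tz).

rvec=(0.1226, 0.4445, -0.2934) tvec=(-0.1062, 0.0668, 0.7462)

Intrinsics K: fx=618.6, fy=571.4, cx=310.4, cy=255.2
Marker side s = 0.234 m; corners in marker frame (Z=0):
  M0 = (-0.1170, +0.1170, 0)
  M1 = (+0.1170, +0.1170, 0)
  M2 = (+0.1170, -0.1170, 0)
  M3 = (-0.1170, -0.1170, 0)
Detected image corners:
  c0 = (178.591785, 402.743403) px
  c1 = (337.175988, 376.277851) px
  c2 = (273.415693, 193.832331) px
  c3 = (120.644667, 244.457514) px
Planar DLT: solve 8×8 A·h = b for H (H[2,2]=1):
  H  [+531.20255 +275.35833 +222.33710]
  H  [-343.83474 +746.11284 +306.36602]
  H  [-0.58996 +0.07103 +1.00000]
B = K⁻¹H; ‖b₁‖=1.340111, ‖b₂‖=1.340111; λ = 2/(‖b₁‖+‖b₂‖) = 0.746207, sign → tz>0 ⇒ λ=+0.746207
r₁ = λ·B[:,0] = (+0.86168,-0.25241,-0.44023); r₂ = λ·B[:,1] = (+0.30556,+0.95070,+0.05301)
r₃ = r₁×r₂ = (+0.40514,-0.18019,+0.89632); SVD([r₁ r₂ r₃]) → R = UVᵀ:
  R  [+0.86168 +0.30556 +0.40514]
  R  [-0.25241 +0.95070 -0.18019]
  R  [-0.44023 +0.05301 +0.89632]
t = (-0.10623, +0.06682, +0.74621) m
tr R = 2.708693; θ = arccos((tr R − 1)/2) = 0.546504 rad = 31.312°
axis k = ((R−Rᵀ)₃₂, (R−Rᵀ)₁₃, (R−Rᵀ)₂₁) / (2 sinθ) = (+0.224356, +0.813323, -0.536815)
rvec = θ·k = (+0.122612, +0.444484, -0.293372)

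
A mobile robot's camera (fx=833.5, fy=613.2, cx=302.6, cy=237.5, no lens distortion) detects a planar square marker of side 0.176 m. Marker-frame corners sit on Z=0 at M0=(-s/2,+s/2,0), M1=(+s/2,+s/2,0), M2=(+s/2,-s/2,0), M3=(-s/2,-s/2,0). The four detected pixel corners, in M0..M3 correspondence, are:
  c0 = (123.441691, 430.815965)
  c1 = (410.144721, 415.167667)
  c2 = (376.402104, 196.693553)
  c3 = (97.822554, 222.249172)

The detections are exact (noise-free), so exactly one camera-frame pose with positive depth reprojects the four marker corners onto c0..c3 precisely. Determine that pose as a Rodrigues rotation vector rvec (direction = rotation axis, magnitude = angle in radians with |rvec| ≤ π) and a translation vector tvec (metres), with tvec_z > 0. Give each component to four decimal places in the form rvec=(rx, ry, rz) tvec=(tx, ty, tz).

Intrinsics K: fx=833.5, fy=613.2, cx=302.6, cy=237.5
Marker side s = 0.176 m; corners in marker frame (Z=0):
  M0 = (-0.0880, +0.0880, 0)
  M1 = (+0.0880, +0.0880, 0)
  M2 = (+0.0880, -0.0880, 0)
  M3 = (-0.0880, -0.0880, 0)
Detected image corners:
  c0 = (123.441691, 430.815965) px
  c1 = (410.144721, 415.167667) px
  c2 = (376.402104, 196.693553) px
  c3 = (97.822554, 222.249172) px
Planar DLT: solve 8×8 A·h = b for H (H[2,2]=1):
  H  [+1535.95621 +134.25308 +248.33770]
  H  [-204.85552 +1170.04287 +315.22098]
  H  [-0.27659 -0.13426 +1.00000]
B = K⁻¹H; ‖b₁‖=1.975857, ‖b₂‖=1.975857; λ = 2/(‖b₁‖+‖b₂‖) = 0.506109, sign → tz>0 ⇒ λ=+0.506109
r₁ = λ·B[:,0] = (+0.98347,-0.11486,-0.13998); r₂ = λ·B[:,1] = (+0.10619,+0.99202,-0.06795)
r₃ = r₁×r₂ = (+0.14667,+0.05196,+0.98782); SVD([r₁ r₂ r₃]) → R = UVᵀ:
  R  [+0.98347 +0.10619 +0.14667]
  R  [-0.11486 +0.99202 +0.05196]
  R  [-0.13998 -0.06795 +0.98782]
t = (-0.03295, +0.06415, +0.50611) m
tr R = 2.963310; θ = arccos((tr R − 1)/2) = 0.191840 rad = 10.992°
axis k = ((R−Rᵀ)₃₂, (R−Rᵀ)₁₃, (R−Rᵀ)₂₁) / (2 sinθ) = (-0.314451, +0.751727, -0.579679)
rvec = θ·k = (-0.060324, +0.144212, -0.111206)

rvec=(-0.0603, 0.1442, -0.1112) tvec=(-0.0329, 0.0641, 0.5061)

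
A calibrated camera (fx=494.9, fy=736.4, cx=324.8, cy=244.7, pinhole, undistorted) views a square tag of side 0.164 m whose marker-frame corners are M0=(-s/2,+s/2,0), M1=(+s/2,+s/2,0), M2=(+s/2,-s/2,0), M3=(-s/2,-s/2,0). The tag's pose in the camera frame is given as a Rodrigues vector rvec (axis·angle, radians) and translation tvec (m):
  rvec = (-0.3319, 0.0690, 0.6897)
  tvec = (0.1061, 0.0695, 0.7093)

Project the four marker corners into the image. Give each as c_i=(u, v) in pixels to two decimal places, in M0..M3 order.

Intrinsics K: fx=494.9, fy=736.4, cx=324.8, cy=244.7
Marker side s = 0.164 m; corners in marker frame (Z=0):
  M0 = (-0.0820, +0.0820, 0)
  M1 = (+0.0820, +0.0820, 0)
  M2 = (+0.0820, -0.0820, 0)
  M3 = (-0.0820, -0.0820, 0)
rvec = (-0.3319, 0.0690, 0.6897), |rvec| = θ = 0.76851 rad = 44.032°
Rodrigues: sinθ=0.69506, 1−cosθ=0.28105; R = I + sinθ·[k]× + (1−cosθ)·[k]×²:
    [+0.77137 -0.63468 -0.04653]
    [+0.61289 +0.72121 +0.32283]
    [-0.17134 -0.27753 +0.94531]
t = (0.1061, 0.0695, 0.7093) m
M0: Pc = R·M0+t = (-0.00920, +0.07838, +0.70059); u = 494.9·(-0.00920)/0.70059 + 324.8 = 318.3036, v = 736.4·(+0.07838)/0.70059 + 244.7 = 327.0889
M1: Pc = R·M1+t = (+0.11731, +0.17890, +0.67249); u = 494.9·(+0.11731)/0.67249 + 324.8 = 411.1293, v = 736.4·(+0.17890)/0.67249 + 244.7 = 440.5971
M2: Pc = R·M2+t = (+0.22140, +0.06062, +0.71801); u = 494.9·(+0.22140)/0.71801 + 324.8 = 477.4015, v = 736.4·(+0.06062)/0.71801 + 244.7 = 306.8701
M3: Pc = R·M3+t = (+0.09489, -0.03990, +0.74611); u = 494.9·(+0.09489)/0.74611 + 324.8 = 387.7427, v = 736.4·(-0.03990)/0.74611 + 244.7 = 205.3227

c0=(318.30, 327.09) c1=(411.13, 440.60) c2=(477.40, 306.87) c3=(387.74, 205.32)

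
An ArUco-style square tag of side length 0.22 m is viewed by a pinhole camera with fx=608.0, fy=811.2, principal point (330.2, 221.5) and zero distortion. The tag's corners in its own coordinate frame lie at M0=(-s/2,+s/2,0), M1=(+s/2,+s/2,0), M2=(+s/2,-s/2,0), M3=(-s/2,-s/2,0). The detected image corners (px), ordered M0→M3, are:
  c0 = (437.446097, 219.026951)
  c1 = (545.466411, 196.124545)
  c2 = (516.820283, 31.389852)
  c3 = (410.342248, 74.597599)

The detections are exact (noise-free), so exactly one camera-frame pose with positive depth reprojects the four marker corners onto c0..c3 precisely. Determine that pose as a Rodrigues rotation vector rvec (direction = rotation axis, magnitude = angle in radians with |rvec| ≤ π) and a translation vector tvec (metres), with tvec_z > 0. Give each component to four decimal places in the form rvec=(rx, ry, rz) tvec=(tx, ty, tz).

Intrinsics K: fx=608.0, fy=811.2, cx=330.2, cy=221.5
Marker side s = 0.22 m; corners in marker frame (Z=0):
  M0 = (-0.1100, +0.1100, 0)
  M1 = (+0.1100, +0.1100, 0)
  M2 = (+0.1100, -0.1100, 0)
  M3 = (-0.1100, -0.1100, 0)
Detected image corners:
  c0 = (437.446097, 219.026951) px
  c1 = (545.466411, 196.124545) px
  c2 = (516.820283, 31.389852) px
  c3 = (410.342248, 74.597599) px
Planar DLT: solve 8×8 A·h = b for H (H[2,2]=1):
  H  [+211.10334 +167.11364 +474.23458]
  H  [-225.23753 +710.79297 +132.06060]
  H  [-0.57888 +0.08509 +1.00000]
B = K⁻¹H; ‖b₁‖=0.887193, ‖b₂‖=0.887193; λ = 2/(‖b₁‖+‖b₂‖) = 1.127151, sign → tz>0 ⇒ λ=+1.127151
r₁ = λ·B[:,0] = (+0.74572,-0.13480,-0.65248); r₂ = λ·B[:,1] = (+0.25772,+0.96145,+0.09591)
r₃ = r₁×r₂ = (+0.61440,-0.23968,+0.75171); SVD([r₁ r₂ r₃]) → R = UVᵀ:
  R  [+0.74572 +0.25772 +0.61440]
  R  [-0.13480 +0.96145 -0.23968]
  R  [-0.65248 +0.09591 +0.75171]
t = (+0.26702, -0.12427, +1.12715) m
tr R = 2.458873; θ = arccos((tr R − 1)/2) = 0.753299 rad = 43.161°
axis k = ((R−Rᵀ)₃₂, (R−Rᵀ)₁₃, (R−Rᵀ)₂₁) / (2 sinθ) = (+0.245296, +0.926020, -0.286910)
rvec = θ·k = (+0.184781, +0.697569, -0.216129)

rvec=(0.1848, 0.6976, -0.2161) tvec=(0.2670, -0.1243, 1.1272)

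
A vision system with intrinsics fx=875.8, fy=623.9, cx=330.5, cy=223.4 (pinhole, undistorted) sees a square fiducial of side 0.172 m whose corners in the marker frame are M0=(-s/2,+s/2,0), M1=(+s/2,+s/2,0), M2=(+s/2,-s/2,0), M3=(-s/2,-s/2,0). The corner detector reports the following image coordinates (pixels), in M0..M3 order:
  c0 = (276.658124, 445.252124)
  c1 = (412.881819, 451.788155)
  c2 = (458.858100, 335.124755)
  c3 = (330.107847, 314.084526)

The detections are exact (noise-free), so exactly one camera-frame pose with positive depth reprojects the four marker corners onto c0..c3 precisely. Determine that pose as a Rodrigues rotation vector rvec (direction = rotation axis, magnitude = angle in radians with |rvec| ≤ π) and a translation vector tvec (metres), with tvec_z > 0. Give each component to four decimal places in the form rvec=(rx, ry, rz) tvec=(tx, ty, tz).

Intrinsics K: fx=875.8, fy=623.9, cx=330.5, cy=223.4
Marker side s = 0.172 m; corners in marker frame (Z=0):
  M0 = (-0.0860, +0.0860, 0)
  M1 = (+0.0860, +0.0860, 0)
  M2 = (+0.0860, -0.0860, 0)
  M3 = (-0.0860, -0.0860, 0)
Detected image corners:
  c0 = (276.658124, 445.252124) px
  c1 = (412.881819, 451.788155) px
  c2 = (458.858100, 335.124755) px
  c3 = (330.107847, 314.084526) px
Planar DLT: solve 8×8 A·h = b for H (H[2,2]=1):
  H  [+1024.54695 -313.50545 +373.69652]
  H  [+346.47688 +691.00052 +386.59908]
  H  [+0.68827 -0.06970 +1.00000]
B = K⁻¹H; ‖b₁‖=1.182129, ‖b₂‖=1.182129; λ = 2/(‖b₁‖+‖b₂‖) = 0.845931, sign → tz>0 ⇒ λ=+0.845931
r₁ = λ·B[:,0] = (+0.76989,+0.26130,+0.58223); r₂ = λ·B[:,1] = (-0.28056,+0.95802,-0.05896)
r₃ = r₁×r₂ = (-0.57320,-0.11796,+0.81088); SVD([r₁ r₂ r₃]) → R = UVᵀ:
  R  [+0.76989 -0.28056 -0.57320]
  R  [+0.26130 +0.95802 -0.11796]
  R  [+0.58223 -0.05896 +0.81088]
t = (+0.04172, +0.22128, +0.84593) m
tr R = 2.538794; θ = arccos((tr R − 1)/2) = 0.692900 rad = 39.700°
axis k = ((R−Rᵀ)₃₂, (R−Rᵀ)₁₃, (R−Rᵀ)₂₁) / (2 sinθ) = (+0.046183, -0.904416, +0.424145)
rvec = θ·k = (+0.032000, -0.626670, +0.293890)

rvec=(0.0320, -0.6267, 0.2939) tvec=(0.0417, 0.2213, 0.8459)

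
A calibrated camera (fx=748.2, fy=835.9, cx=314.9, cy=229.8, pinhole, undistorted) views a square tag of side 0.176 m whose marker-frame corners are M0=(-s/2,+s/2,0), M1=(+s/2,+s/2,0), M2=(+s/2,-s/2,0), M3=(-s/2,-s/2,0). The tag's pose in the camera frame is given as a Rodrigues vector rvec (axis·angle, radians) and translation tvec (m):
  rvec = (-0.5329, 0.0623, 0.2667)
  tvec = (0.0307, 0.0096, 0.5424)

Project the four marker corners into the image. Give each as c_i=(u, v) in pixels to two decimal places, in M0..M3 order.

Intrinsics K: fx=748.2, fy=835.9, cx=314.9, cy=229.8
Marker side s = 0.176 m; corners in marker frame (Z=0):
  M0 = (-0.0880, +0.0880, 0)
  M1 = (+0.0880, +0.0880, 0)
  M2 = (+0.0880, -0.0880, 0)
  M3 = (-0.0880, -0.0880, 0)
rvec = (-0.5329, 0.0623, 0.2667), |rvec| = θ = 0.59916 rad = 34.329°
Rodrigues: sinθ=0.56395, 1−cosθ=0.17419; R = I + sinθ·[k]× + (1−cosθ)·[k]×²:
    [+0.96360 -0.26714 -0.01032]
    [+0.23492 +0.82769 +0.50965]
    [-0.12760 -0.49352 +0.86032]
t = (0.0307, 0.0096, 0.5424) m
M0: Pc = R·M0+t = (-0.07761, +0.06176, +0.51020); u = 748.2·(-0.07761)/0.51020 + 314.9 = 201.0932, v = 835.9·(+0.06176)/0.51020 + 229.8 = 330.9933
M1: Pc = R·M1+t = (+0.09199, +0.10311, +0.48774); u = 748.2·(+0.09199)/0.48774 + 314.9 = 456.0123, v = 835.9·(+0.10311)/0.48774 + 229.8 = 406.5113
M2: Pc = R·M2+t = (+0.13901, -0.04256, +0.57460); u = 748.2·(+0.13901)/0.57460 + 314.9 = 495.9014, v = 835.9·(-0.04256)/0.57460 + 229.8 = 167.8797
M3: Pc = R·M3+t = (-0.03059, -0.08391, +0.59706); u = 748.2·(-0.03059)/0.59706 + 314.9 = 276.5674, v = 835.9·(-0.08391)/0.59706 + 229.8 = 112.3239

c0=(201.09, 330.99) c1=(456.01, 406.51) c2=(495.90, 167.88) c3=(276.57, 112.32)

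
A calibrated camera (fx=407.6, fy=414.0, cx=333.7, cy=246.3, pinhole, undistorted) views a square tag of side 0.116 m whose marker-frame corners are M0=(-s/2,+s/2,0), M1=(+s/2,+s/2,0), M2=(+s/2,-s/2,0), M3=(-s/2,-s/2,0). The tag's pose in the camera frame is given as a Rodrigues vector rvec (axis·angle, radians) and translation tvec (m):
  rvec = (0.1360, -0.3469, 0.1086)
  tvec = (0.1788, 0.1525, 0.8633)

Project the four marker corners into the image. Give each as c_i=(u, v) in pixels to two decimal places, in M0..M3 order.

c0=(389.86, 346.09) c1=(436.99, 346.05) c2=(445.51, 293.60) c3=(398.05, 291.12)

Intrinsics K: fx=407.6, fy=414.0, cx=333.7, cy=246.3
Marker side s = 0.116 m; corners in marker frame (Z=0):
  M0 = (-0.0580, +0.0580, 0)
  M1 = (+0.0580, +0.0580, 0)
  M2 = (+0.0580, -0.0580, 0)
  M3 = (-0.0580, -0.0580, 0)
rvec = (0.1360, -0.3469, 0.1086), |rvec| = θ = 0.38811 rad = 22.237°
Rodrigues: sinθ=0.37844, 1−cosθ=0.07437; R = I + sinθ·[k]× + (1−cosθ)·[k]×²:
    [+0.93476 -0.12919 -0.33096]
    [+0.08260 +0.98504 -0.15121]
    [+0.34555 +0.11401 +0.93145]
t = (0.1788, 0.1525, 0.8633) m
M0: Pc = R·M0+t = (+0.11709, +0.20484, +0.84987); u = 407.6·(+0.11709)/0.84987 + 333.7 = 389.8572, v = 414.0·(+0.20484)/0.84987 + 246.3 = 346.0852
M1: Pc = R·M1+t = (+0.22552, +0.21442, +0.88995); u = 407.6·(+0.22552)/0.88995 + 333.7 = 436.9898, v = 414.0·(+0.21442)/0.88995 + 246.3 = 346.0481
M2: Pc = R·M2+t = (+0.24051, +0.10016, +0.87673); u = 407.6·(+0.24051)/0.87673 + 333.7 = 445.5149, v = 414.0·(+0.10016)/0.87673 + 246.3 = 293.5957
M3: Pc = R·M3+t = (+0.13208, +0.09058, +0.83665); u = 407.6·(+0.13208)/0.83665 + 333.7 = 398.0457, v = 414.0·(+0.09058)/0.83665 + 246.3 = 291.1203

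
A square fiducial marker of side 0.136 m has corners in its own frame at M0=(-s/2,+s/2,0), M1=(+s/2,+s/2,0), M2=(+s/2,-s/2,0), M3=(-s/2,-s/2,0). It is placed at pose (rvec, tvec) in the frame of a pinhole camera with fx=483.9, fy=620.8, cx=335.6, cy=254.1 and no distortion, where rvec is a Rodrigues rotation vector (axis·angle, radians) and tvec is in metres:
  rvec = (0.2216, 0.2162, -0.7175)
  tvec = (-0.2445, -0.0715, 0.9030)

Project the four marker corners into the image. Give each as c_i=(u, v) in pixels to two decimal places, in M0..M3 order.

c0=(206.12, 267.92) c1=(254.81, 209.52) c2=(202.94, 138.09) c3=(155.42, 200.47)

Intrinsics K: fx=483.9, fy=620.8, cx=335.6, cy=254.1
Marker side s = 0.136 m; corners in marker frame (Z=0):
  M0 = (-0.0680, +0.0680, 0)
  M1 = (+0.0680, +0.0680, 0)
  M2 = (+0.0680, -0.0680, 0)
  M3 = (-0.0680, -0.0680, 0)
rvec = (0.2216, 0.2162, -0.7175), |rvec| = θ = 0.78144 rad = 44.773°
Rodrigues: sinθ=0.70431, 1−cosθ=0.29010; R = I + sinθ·[k]× + (1−cosθ)·[k]×²:
    [+0.73323 +0.66943 +0.11932]
    [-0.62391 +0.73210 -0.27342]
    [-0.27039 +0.12603 +0.95447]
t = (-0.2445, -0.0715, 0.9030) m
M0: Pc = R·M0+t = (-0.24884, +0.02071, +0.92996); u = 483.9·(-0.24884)/0.92996 + 335.6 = 206.1180, v = 620.8·(+0.02071)/0.92996 + 254.1 = 267.9245
M1: Pc = R·M1+t = (-0.14912, -0.06414, +0.89318); u = 483.9·(-0.14912)/0.89318 + 335.6 = 254.8117, v = 620.8·(-0.06414)/0.89318 + 254.1 = 209.5179
M2: Pc = R·M2+t = (-0.24016, -0.16371, +0.87604); u = 483.9·(-0.24016)/0.87604 + 335.6 = 202.9416, v = 620.8·(-0.16371)/0.87604 + 254.1 = 138.0891
M3: Pc = R·M3+t = (-0.33988, -0.07886, +0.91282); u = 483.9·(-0.33988)/0.91282 + 335.6 = 155.4232, v = 620.8·(-0.07886)/0.91282 + 254.1 = 200.4700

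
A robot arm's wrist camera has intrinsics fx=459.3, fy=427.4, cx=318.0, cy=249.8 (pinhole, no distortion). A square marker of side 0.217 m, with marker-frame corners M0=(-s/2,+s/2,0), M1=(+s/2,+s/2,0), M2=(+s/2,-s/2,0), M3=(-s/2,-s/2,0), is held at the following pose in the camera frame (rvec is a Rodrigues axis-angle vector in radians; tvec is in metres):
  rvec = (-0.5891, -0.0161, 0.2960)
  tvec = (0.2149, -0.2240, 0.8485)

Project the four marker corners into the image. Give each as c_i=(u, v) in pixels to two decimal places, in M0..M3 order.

Intrinsics K: fx=459.3, fy=427.4, cx=318.0, cy=249.8
Marker side s = 0.217 m; corners in marker frame (Z=0):
  M0 = (-0.1085, +0.1085, 0)
  M1 = (+0.1085, +0.1085, 0)
  M2 = (+0.1085, -0.1085, 0)
  M3 = (-0.1085, -0.1085, 0)
rvec = (-0.5891, -0.0161, 0.2960), |rvec| = θ = 0.65948 rad = 37.785°
Rodrigues: sinθ=0.61271, 1−cosθ=0.20969; R = I + sinθ·[k]× + (1−cosθ)·[k]×²:
    [+0.95763 -0.27043 -0.09903]
    [+0.27958 +0.79044 +0.54502]
    [-0.06911 -0.54962 +0.83255]
t = (0.2149, -0.2240, 0.8485) m
M0: Pc = R·M0+t = (+0.08165, -0.16857, +0.79637); u = 459.3·(+0.08165)/0.79637 + 318.0 = 365.0941, v = 427.4·(-0.16857)/0.79637 + 249.8 = 159.3294
M1: Pc = R·M1+t = (+0.28946, -0.10790, +0.78137); u = 459.3·(+0.28946)/0.78137 + 318.0 = 488.1497, v = 427.4·(-0.10790)/0.78137 + 249.8 = 190.7780
M2: Pc = R·M2+t = (+0.34815, -0.27943, +0.90063); u = 459.3·(+0.34815)/0.90063 + 318.0 = 495.5449, v = 427.4·(-0.27943)/0.90063 + 249.8 = 117.1962
M3: Pc = R·M3+t = (+0.14034, -0.34010, +0.91563); u = 459.3·(+0.14034)/0.91563 + 318.0 = 388.3969, v = 427.4·(-0.34010)/0.91563 + 249.8 = 91.0493

c0=(365.09, 159.33) c1=(488.15, 190.78) c2=(495.54, 117.20) c3=(388.40, 91.05)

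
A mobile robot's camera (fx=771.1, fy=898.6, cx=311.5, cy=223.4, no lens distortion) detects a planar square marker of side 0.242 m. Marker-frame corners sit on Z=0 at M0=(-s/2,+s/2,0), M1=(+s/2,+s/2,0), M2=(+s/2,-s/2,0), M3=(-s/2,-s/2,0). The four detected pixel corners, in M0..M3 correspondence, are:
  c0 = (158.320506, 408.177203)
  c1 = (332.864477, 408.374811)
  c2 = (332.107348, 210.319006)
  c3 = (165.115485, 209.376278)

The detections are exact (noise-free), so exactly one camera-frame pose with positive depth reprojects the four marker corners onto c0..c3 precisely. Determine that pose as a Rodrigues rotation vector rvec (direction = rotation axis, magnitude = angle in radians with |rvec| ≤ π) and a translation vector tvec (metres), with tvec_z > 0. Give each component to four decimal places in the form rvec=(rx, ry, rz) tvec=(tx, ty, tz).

Intrinsics K: fx=771.1, fy=898.6, cx=311.5, cy=223.4
Marker side s = 0.242 m; corners in marker frame (Z=0):
  M0 = (-0.1210, +0.1210, 0)
  M1 = (+0.1210, +0.1210, 0)
  M2 = (+0.1210, -0.1210, 0)
  M3 = (-0.1210, -0.1210, 0)
Detected image corners:
  c0 = (158.320506, 408.177203) px
  c1 = (332.864477, 408.374811) px
  c2 = (332.107348, 210.319006) px
  c3 = (165.115485, 209.376278) px
Planar DLT: solve 8×8 A·h = b for H (H[2,2]=1):
  H  [+709.27188 -57.53129 +247.30101]
  H  [+7.34780 +763.55694 +306.87194]
  H  [+0.01604 -0.18246 +1.00000]
B = K⁻¹H; ‖b₁‖=0.913489, ‖b₂‖=0.913489; λ = 2/(‖b₁‖+‖b₂‖) = 1.094704, sign → tz>0 ⇒ λ=+1.094704
r₁ = λ·B[:,0] = (+0.99984,+0.00459,+0.01756); r₂ = λ·B[:,1] = (-0.00099,+0.97985,-0.19974)
r₃ = r₁×r₂ = (-0.01812,+0.19969,+0.97969); SVD([r₁ r₂ r₃]) → R = UVᵀ:
  R  [+0.99984 -0.00099 -0.01812]
  R  [+0.00459 +0.97985 +0.19969]
  R  [+0.01756 -0.19974 +0.97969]
t = (-0.09114, +0.10169, +1.09470) m
tr R = 2.959375; θ = arccos((tr R − 1)/2) = 0.201900 rad = 11.568°
axis k = ((R−Rᵀ)₃₂, (R−Rᵀ)₁₃, (R−Rᵀ)₂₁) / (2 sinθ) = (-0.995937, -0.088971, +0.013892)
rvec = θ·k = (-0.201080, -0.017963, +0.002805)

rvec=(-0.2011, -0.0180, 0.0028) tvec=(-0.0911, 0.1017, 1.0947)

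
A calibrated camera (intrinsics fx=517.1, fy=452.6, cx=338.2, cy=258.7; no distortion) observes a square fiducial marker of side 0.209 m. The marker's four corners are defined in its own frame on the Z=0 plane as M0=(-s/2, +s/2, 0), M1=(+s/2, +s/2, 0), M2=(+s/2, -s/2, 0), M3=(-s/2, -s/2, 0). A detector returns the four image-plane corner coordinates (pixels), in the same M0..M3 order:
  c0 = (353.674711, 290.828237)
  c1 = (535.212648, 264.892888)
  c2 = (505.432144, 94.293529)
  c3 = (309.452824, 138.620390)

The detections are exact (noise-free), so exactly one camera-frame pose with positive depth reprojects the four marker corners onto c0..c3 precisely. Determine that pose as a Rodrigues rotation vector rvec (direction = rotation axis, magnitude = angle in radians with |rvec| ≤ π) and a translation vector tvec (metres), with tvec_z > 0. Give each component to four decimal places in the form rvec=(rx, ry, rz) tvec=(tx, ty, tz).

rvec=(0.2920, 0.2309, -0.2143) tvec=(0.0929, -0.0717, 0.5704)

Intrinsics K: fx=517.1, fy=452.6, cx=338.2, cy=258.7
Marker side s = 0.209 m; corners in marker frame (Z=0):
  M0 = (-0.1045, +0.1045, 0)
  M1 = (+0.1045, +0.1045, 0)
  M2 = (+0.1045, -0.1045, 0)
  M3 = (-0.1045, -0.1045, 0)
Detected image corners:
  c0 = (353.674711, 290.828237) px
  c1 = (535.212648, 264.892888) px
  c2 = (505.432144, 94.293529) px
  c3 = (309.452824, 138.620390) px
Planar DLT: solve 8×8 A·h = b for H (H[2,2]=1):
  H  [+711.34047 +371.85159 +422.41657]
  H  [-254.03251 +859.64102 +201.80353]
  H  [-0.44648 +0.45358 +1.00000]
B = K⁻¹H; ‖b₁‖=1.753299, ‖b₂‖=1.753299; λ = 2/(‖b₁‖+‖b₂‖) = 0.570353, sign → tz>0 ⇒ λ=+0.570353
r₁ = λ·B[:,0] = (+0.95115,-0.17457,-0.25465); r₂ = λ·B[:,1] = (+0.24095,+0.93542,+0.25870)
r₃ = r₁×r₂ = (+0.19304,-0.30742,+0.93179); SVD([r₁ r₂ r₃]) → R = UVᵀ:
  R  [+0.95115 +0.24095 +0.19304]
  R  [-0.17457 +0.93542 -0.30742]
  R  [-0.25465 +0.25870 +0.93179]
t = (+0.09289, -0.07170, +0.57035) m
tr R = 2.818357; θ = arccos((tr R − 1)/2) = 0.429489 rad = 24.608°
axis k = ((R−Rᵀ)₃₂, (R−Rᵀ)₁₃, (R−Rᵀ)₂₁) / (2 sinθ) = (+0.679772, +0.537566, -0.498932)
rvec = θ·k = (+0.291955, +0.230879, -0.214286)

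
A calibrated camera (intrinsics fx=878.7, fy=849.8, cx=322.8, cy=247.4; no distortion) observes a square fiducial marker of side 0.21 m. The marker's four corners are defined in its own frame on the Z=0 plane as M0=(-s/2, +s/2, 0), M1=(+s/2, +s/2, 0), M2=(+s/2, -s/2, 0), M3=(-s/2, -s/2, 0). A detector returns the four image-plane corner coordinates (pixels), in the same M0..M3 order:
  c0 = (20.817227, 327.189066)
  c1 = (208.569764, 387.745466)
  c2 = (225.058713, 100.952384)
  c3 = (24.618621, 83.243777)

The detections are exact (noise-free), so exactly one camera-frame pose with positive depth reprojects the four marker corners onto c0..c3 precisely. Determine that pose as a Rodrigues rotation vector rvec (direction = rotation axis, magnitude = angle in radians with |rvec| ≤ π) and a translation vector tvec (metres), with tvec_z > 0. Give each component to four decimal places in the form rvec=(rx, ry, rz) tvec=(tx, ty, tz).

Intrinsics K: fx=878.7, fy=849.8, cx=322.8, cy=247.4
Marker side s = 0.21 m; corners in marker frame (Z=0):
  M0 = (-0.1050, +0.1050, 0)
  M1 = (+0.1050, +0.1050, 0)
  M2 = (+0.1050, -0.1050, 0)
  M3 = (-0.1050, -0.1050, 0)
Detected image corners:
  c0 = (20.817227, 327.189066) px
  c1 = (208.569764, 387.745466) px
  c2 = (225.058713, 100.952384) px
  c3 = (24.618621, 83.243777) px
Planar DLT: solve 8×8 A·h = b for H (H[2,2]=1):
  H  [+826.57806 -13.52731 +111.38363]
  H  [+7.47892 +1315.47067 +226.86937]
  H  [-0.80855 +0.26901 +1.00000]
B = K⁻¹H; ‖b₁‖=1.498437, ‖b₂‖=1.498437; λ = 2/(‖b₁‖+‖b₂‖) = 0.667362, sign → tz>0 ⇒ λ=+0.667362
r₁ = λ·B[:,0] = (+0.82600,+0.16296,-0.53960); r₂ = λ·B[:,1] = (-0.07623,+0.98080,+0.17953)
r₃ = r₁×r₂ = (+0.55849,-0.10716,+0.82256); SVD([r₁ r₂ r₃]) → R = UVᵀ:
  R  [+0.82600 -0.07623 +0.55849]
  R  [+0.16296 +0.98080 -0.10716]
  R  [-0.53960 +0.17953 +0.82256]
t = (-0.16057, -0.01612, +0.66736) m
tr R = 2.629359; θ = arccos((tr R − 1)/2) = 0.618620 rad = 35.444°
axis k = ((R−Rᵀ)₃₂, (R−Rᵀ)₁₃, (R−Rᵀ)₂₁) / (2 sinθ) = (+0.247182, +0.946769, +0.206229)
rvec = θ·k = (+0.152912, +0.585690, +0.127578)

rvec=(0.1529, 0.5857, 0.1276) tvec=(-0.1606, -0.0161, 0.6674)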